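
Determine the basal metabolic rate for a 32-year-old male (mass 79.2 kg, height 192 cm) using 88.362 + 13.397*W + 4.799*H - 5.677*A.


BMR = 88.362 + 13.397*79.2 + 4.799*192 - 5.677*32
= 1889.15 kcal/day

1889.15 kcal/day


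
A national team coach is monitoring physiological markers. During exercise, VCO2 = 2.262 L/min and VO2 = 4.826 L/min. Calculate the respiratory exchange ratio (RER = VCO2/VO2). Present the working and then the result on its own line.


RER = VCO2 / VO2
= 2.262 / 4.826
= 0.4687

0.4687


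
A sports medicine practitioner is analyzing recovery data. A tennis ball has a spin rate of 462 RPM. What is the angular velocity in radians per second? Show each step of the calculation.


Convert RPM to rad/s: multiply by 2*pi and divide by 60
omega = 462 * 2 * pi / 60
= 48.381 rad/s

48.381 rad/s


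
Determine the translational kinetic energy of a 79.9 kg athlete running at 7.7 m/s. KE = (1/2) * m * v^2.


KE = 0.5 * m * v^2
= 0.5 * 79.9 * 7.7^2
= 0.5 * 79.9 * 59.29
= 2368.64 J

2368.64 J


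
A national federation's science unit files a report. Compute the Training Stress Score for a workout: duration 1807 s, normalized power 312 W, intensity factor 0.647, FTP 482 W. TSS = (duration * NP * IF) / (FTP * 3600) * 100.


Product = 1807 * 312 * 0.647 = 364768.248
Base = 482 * 3600 = 1735200
TSS = 364768.248 / 1735200 * 100 = 21.02

21.02 TSS


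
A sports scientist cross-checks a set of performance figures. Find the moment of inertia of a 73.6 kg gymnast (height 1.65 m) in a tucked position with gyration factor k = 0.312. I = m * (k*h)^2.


Radius of gyration = 0.312 * 1.65 = 0.5148 m
I = 73.6 * 0.5148^2
= 73.6 * 0.265019
= 19.505 kg*m^2

19.505 kg*m^2


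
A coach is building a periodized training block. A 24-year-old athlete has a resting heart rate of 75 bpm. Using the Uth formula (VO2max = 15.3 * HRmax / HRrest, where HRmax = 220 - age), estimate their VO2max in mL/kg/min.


HRmax = 220 - 24 = 196 bpm
Ratio = HRmax / HRrest = 196 / 75 = 2.6133
VO2max = 15.3 * 2.6133 = 39.98 mL/kg/min

39.98 mL/kg/min


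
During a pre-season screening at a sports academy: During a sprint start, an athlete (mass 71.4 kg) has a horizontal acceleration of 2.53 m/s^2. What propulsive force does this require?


Propulsive force = mass * acceleration
= 71.4 kg * 2.53 m/s^2
= 180.64 N

180.64 N


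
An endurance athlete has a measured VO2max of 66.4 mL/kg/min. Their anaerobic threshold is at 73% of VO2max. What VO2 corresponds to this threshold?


Anaerobic threshold VO2 = VO2max * 73%
= 66.4 * 0.73
= 48.47 mL/kg/min

48.47 mL/kg/min


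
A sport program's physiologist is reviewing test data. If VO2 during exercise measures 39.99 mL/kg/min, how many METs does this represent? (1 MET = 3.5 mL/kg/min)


METs = VO2 / 3.5 = 39.99 / 3.5 = 11.43

11.43 METs


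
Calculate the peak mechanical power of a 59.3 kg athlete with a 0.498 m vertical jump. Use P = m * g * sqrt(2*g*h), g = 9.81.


First, sqrt(2gh) = sqrt(2 * 9.81 * 0.498)
= sqrt(9.77076) = 3.125821 m/s
Power = 59.3 * 9.81 * 3.125821 = 1818.39 W

1818.39 W


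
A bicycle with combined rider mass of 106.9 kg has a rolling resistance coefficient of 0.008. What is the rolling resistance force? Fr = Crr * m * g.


Fr = 0.008 * 106.9 * 9.81
= 0.8552 * 9.81
= 8.39 N

8.39 N


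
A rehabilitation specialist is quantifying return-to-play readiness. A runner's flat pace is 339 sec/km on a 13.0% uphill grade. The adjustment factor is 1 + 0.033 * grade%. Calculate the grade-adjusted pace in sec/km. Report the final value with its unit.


Factor = 1 + 0.033 * 13.0 = 1.429
Adjusted pace = 339 * 1.429
= 484.43 sec/km

484.43 s/km


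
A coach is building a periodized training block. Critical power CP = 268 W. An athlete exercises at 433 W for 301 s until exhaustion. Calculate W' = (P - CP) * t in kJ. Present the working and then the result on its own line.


P - CP = 433 - 268 = 165 W
W' = 165 * 301 = 49665 J
= 49665 / 1000 = 49.665 kJ

49.665 kJ


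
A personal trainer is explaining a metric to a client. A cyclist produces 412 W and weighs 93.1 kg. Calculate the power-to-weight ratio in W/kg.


P/W = power / mass
= 412 / 93.1
= 4.425 W/kg

4.425 W/kg


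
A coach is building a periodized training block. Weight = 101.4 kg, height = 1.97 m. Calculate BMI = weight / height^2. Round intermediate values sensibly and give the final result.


height^2 = 1.97^2 = 3.8809
BMI = 101.4 / 3.8809 = 26.13 kg/m^2

26.13 kg/m^2


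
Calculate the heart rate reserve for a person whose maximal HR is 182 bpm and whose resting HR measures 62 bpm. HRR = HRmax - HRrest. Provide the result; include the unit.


HRmax = 182 bpm
HRrest = 62 bpm
HRR = 182 - 62 = 120 bpm

120 bpm


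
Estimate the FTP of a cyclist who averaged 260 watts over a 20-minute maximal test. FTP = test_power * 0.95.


FTP = 260 * 0.95 = 247.0 W

247.0 W


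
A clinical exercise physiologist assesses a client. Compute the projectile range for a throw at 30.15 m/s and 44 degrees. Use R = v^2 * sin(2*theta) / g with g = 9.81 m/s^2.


Two times the angle = 88 degrees
sin(88) = 0.999391
R = 909.0225 * 0.999391 / 9.81 = 92.606 m

92.606 m


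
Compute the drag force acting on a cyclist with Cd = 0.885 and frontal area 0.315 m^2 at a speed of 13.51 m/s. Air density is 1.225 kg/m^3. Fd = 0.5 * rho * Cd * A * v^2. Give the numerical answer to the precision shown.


Step 1: v^2 = 182.5201
Step 2: Fd = 0.5 * 1.225 * 0.885 * 0.315 * 182.5201
= 31.165 N

31.165 N


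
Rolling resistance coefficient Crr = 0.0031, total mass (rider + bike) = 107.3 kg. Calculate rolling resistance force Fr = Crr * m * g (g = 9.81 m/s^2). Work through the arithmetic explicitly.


Fr = Crr * m * g
= 0.0031 * 107.3 * 9.81
= 3.263 N

3.263 N


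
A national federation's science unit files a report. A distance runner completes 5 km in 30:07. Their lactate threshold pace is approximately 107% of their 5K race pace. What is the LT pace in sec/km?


Convert to seconds: 30 min 7 s = 1807 s
Pace per km = 1807 / 5 = 361.4 s/km
LT pace = 361.4 * 1.07 = 386.7 s/km

386.7 s/km


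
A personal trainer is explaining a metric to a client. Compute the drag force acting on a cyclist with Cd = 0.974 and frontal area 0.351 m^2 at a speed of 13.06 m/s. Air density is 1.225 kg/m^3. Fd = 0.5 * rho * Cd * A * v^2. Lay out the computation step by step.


Step 1: v^2 = 170.5636
Step 2: Fd = 0.5 * 1.225 * 0.974 * 0.351 * 170.5636
= 35.716 N

35.716 N


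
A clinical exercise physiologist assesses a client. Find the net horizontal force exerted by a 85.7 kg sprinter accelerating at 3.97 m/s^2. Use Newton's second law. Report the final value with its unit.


Newton's second law: F = m * a
F = 85.7 * 3.97 = 340.23 N

340.23 N


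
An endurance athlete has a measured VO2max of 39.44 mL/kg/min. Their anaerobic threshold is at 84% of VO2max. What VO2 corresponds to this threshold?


Anaerobic threshold VO2 = VO2max * 84%
= 39.44 * 0.84
= 33.13 mL/kg/min

33.13 mL/kg/min


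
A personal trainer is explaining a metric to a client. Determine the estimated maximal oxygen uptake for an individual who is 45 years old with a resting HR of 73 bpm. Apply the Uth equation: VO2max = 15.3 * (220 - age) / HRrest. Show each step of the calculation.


HRmax = 220 - 45 = 175
VO2max = 15.3 * (175 / 73)
= 15.3 * 2.3973
= 36.68 mL/kg/min

36.68 mL/kg/min


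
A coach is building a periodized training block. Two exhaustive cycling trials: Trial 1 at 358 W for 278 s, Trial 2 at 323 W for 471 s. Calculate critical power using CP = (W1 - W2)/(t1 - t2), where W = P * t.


W1 = 358 * 278 = 99524 J
W2 = 323 * 471 = 152133 J
CP = (99524 - 152133) / (278 - 471)
= -52609 / -193
= 272.59 W

272.59 W


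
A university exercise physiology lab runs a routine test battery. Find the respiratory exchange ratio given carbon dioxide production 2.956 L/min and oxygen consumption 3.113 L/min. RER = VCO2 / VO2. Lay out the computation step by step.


VCO2 = 2.956 L/min
VO2 = 3.113 L/min
RER = 2.956 / 3.113 = 0.9496

0.9496


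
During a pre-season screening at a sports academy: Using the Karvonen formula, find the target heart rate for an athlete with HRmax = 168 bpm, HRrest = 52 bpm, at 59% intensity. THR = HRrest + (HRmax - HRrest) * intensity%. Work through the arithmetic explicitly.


HRR = 168 - 52 = 116
THR = 52 + 116 * 0.59
= 52 + 68.44
= 120.44 bpm

120.44 bpm


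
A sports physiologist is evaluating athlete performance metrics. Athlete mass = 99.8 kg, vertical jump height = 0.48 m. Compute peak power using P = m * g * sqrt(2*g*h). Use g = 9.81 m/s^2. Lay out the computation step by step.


sqrt(2 * 9.81 * 0.48) = sqrt(9.4176) = 3.068811 m/s
P = 99.8 * 9.81 * 3.068811
= 3004.48 W

3004.48 W


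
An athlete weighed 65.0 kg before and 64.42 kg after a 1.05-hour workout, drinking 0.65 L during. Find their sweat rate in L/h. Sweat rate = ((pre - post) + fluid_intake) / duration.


Body mass change = 0.58 kg
Total sweat loss = 0.58 + 0.65 = 1.23 L
Rate = 1.23 / 1.05 = 1.171 L/h

1.171 L/h


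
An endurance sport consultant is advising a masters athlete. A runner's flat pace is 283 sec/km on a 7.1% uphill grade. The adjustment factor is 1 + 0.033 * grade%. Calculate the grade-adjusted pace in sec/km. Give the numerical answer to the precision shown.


Factor = 1 + 0.033 * 7.1 = 1.2343
Adjusted pace = 283 * 1.2343
= 349.31 sec/km

349.31 s/km


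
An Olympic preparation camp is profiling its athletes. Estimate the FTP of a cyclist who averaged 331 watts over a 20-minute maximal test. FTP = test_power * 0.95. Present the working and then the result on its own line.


FTP = 331 * 0.95 = 314.45 W

314.45 W


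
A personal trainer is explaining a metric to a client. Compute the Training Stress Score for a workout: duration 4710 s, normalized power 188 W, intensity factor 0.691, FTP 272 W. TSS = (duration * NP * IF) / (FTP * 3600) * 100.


Product = 4710 * 188 * 0.691 = 611866.68
Base = 272 * 3600 = 979200
TSS = 611866.68 / 979200 * 100 = 62.49

62.49 TSS


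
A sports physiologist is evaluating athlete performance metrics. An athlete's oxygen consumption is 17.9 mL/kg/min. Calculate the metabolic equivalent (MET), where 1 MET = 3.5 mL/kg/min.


MET = VO2 / 3.5
= 17.9 / 3.5
= 5.11 METs

5.11 METs


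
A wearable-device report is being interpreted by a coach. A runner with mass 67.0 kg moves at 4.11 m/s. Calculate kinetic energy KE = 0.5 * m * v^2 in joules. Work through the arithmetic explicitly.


v^2 = 4.11^2 = 16.8921
KE = 0.5 * 67.0 * 16.8921
= 565.89 J

565.89 J


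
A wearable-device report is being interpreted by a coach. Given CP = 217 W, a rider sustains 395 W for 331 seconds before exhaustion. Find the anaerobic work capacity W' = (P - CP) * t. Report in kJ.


Excess power = 395 - 217 = 178 W
Work above CP = 178 * 331 = 58918 J
W' = 58.918 kJ

58.918 kJ


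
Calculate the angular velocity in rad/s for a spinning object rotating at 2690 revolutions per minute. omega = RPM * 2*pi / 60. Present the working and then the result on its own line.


omega = RPM * 2*pi / 60
= 2690 * 6.28318531 / 60
= 281.696 rad/s

281.696 rad/s


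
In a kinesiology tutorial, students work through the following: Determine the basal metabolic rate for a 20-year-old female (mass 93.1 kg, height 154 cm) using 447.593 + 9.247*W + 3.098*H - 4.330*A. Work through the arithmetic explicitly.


BMR = 447.593 + 9.247*93.1 + 3.098*154 - 4.330*20
= 1698.98 kcal/day

1698.98 kcal/day


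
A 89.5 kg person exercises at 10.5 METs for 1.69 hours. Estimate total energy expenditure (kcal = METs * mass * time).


Energy = METs * mass(kg) * time(h)
= 10.5 * 89.5 * 1.69
= 1588.18 kcal

1588.18 kcal


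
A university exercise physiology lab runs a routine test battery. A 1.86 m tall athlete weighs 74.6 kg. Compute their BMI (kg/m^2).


height^2 = 3.4596 m^2
BMI = 74.6 / 3.4596 = 21.56 kg/m^2

21.56 kg/m^2


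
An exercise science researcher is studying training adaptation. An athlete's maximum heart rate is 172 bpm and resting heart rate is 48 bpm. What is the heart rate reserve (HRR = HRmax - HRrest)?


HRR = HRmax - HRrest
= 172 - 48
= 124 bpm

124 bpm


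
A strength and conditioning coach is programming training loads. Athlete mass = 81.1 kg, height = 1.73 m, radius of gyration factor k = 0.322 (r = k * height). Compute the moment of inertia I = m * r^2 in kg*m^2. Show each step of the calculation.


r = k * height = 0.322 * 1.73 = 0.55706 m
r^2 = 0.55706^2 = 0.310316
I = 81.1 * 0.310316 = 25.167 kg*m^2

25.167 kg*m^2


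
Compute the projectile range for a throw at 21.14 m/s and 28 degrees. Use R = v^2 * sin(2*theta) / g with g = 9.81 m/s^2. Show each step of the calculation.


Two times the angle = 56 degrees
sin(56) = 0.829038
R = 446.8996 * 0.829038 / 9.81 = 37.767 m

37.767 m


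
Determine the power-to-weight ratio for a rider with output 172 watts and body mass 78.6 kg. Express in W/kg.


P/W = 172 / 78.6 = 2.188 W/kg

2.188 W/kg


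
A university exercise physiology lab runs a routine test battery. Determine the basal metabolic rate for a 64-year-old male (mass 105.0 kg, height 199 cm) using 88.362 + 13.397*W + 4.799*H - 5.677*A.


BMR = 88.362 + 13.397*105.0 + 4.799*199 - 5.677*64
= 2086.72 kcal/day

2086.72 kcal/day


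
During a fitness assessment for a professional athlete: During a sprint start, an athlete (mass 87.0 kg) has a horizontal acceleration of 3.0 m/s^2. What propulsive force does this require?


Propulsive force = mass * acceleration
= 87.0 kg * 3.0 m/s^2
= 261.0 N

261.0 N


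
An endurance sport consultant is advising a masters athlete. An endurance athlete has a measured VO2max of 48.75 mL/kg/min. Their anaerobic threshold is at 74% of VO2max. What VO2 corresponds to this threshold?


Anaerobic threshold VO2 = VO2max * 74%
= 48.75 * 0.74
= 36.08 mL/kg/min

36.08 mL/kg/min


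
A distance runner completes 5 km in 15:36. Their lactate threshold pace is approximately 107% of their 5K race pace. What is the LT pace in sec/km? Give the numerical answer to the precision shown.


Convert to seconds: 15 min 36 s = 936 s
Pace per km = 936 / 5 = 187.2 s/km
LT pace = 187.2 * 1.07 = 200.3 s/km

200.3 s/km


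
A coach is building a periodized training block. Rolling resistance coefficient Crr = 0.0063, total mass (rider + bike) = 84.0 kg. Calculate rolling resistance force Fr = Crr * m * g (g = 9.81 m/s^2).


Fr = Crr * m * g
= 0.0063 * 84.0 * 9.81
= 5.191 N

5.191 N


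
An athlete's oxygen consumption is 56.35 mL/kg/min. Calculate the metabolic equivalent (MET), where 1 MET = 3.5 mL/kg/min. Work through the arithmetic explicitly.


MET = VO2 / 3.5
= 56.35 / 3.5
= 16.1 METs

16.1 METs


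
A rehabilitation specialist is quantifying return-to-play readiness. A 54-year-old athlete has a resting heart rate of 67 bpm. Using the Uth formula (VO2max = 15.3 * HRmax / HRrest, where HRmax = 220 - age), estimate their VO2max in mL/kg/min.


HRmax = 220 - 54 = 166 bpm
Ratio = HRmax / HRrest = 166 / 67 = 2.4776
VO2max = 15.3 * 2.4776 = 37.91 mL/kg/min

37.91 mL/kg/min


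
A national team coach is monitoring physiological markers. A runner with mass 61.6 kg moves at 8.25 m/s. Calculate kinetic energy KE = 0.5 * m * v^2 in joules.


v^2 = 8.25^2 = 68.0625
KE = 0.5 * 61.6 * 68.0625
= 2096.33 J

2096.33 J


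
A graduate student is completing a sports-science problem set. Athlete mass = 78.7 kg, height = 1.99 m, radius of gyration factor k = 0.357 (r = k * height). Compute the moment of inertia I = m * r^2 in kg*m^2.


r = k * height = 0.357 * 1.99 = 0.71043 m
r^2 = 0.71043^2 = 0.504711
I = 78.7 * 0.504711 = 39.721 kg*m^2

39.721 kg*m^2


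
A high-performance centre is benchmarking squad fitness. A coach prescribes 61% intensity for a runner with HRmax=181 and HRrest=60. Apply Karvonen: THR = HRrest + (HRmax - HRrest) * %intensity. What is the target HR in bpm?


Heart rate reserve = 181 - 60 = 121
Intensity fraction = 61 / 100 = 0.61
THR = 60 + 121 * 0.61 = 133.81 bpm

133.81 bpm


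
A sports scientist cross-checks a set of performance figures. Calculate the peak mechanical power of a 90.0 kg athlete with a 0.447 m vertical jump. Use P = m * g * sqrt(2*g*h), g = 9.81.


First, sqrt(2gh) = sqrt(2 * 9.81 * 0.447)
= sqrt(8.77014) = 2.961442 m/s
Power = 90.0 * 9.81 * 2.961442 = 2614.66 W

2614.66 W


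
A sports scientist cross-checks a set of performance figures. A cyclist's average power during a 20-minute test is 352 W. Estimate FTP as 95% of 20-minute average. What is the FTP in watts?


FTP = 20-min power * 0.95
= 352 * 0.95
= 334.4 W

334.4 W


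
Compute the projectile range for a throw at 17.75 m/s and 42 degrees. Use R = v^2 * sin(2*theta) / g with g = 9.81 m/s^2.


Two times the angle = 84 degrees
sin(84) = 0.994522
R = 315.0625 * 0.994522 / 9.81 = 31.941 m

31.941 m


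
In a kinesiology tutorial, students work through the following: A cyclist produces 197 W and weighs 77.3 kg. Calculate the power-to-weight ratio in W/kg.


P/W = power / mass
= 197 / 77.3
= 2.549 W/kg

2.549 W/kg


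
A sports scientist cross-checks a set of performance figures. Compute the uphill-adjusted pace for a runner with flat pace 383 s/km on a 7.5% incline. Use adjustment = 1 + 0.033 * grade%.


Adjustment factor = 1 + 0.033 * 7.5 = 1.2475
Grade-adjusted pace = 383 * 1.2475 = 477.79 s/km

477.79 s/km


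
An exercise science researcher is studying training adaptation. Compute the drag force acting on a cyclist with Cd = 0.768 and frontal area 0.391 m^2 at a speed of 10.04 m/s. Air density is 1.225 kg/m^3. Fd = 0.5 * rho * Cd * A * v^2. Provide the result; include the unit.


Step 1: v^2 = 100.8016
Step 2: Fd = 0.5 * 1.225 * 0.768 * 0.391 * 100.8016
= 18.54 N

18.54 N


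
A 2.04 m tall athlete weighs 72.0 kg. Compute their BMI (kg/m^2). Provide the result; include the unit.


height^2 = 4.1616 m^2
BMI = 72.0 / 4.1616 = 17.3 kg/m^2

17.3 kg/m^2


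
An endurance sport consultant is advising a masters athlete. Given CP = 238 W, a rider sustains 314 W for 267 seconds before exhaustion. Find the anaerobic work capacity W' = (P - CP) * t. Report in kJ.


Excess power = 314 - 238 = 76 W
Work above CP = 76 * 267 = 20292 J
W' = 20.292 kJ

20.292 kJ


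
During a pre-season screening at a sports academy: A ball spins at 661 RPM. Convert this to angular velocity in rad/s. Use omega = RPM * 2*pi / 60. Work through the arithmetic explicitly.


omega = 661 * 2 * pi / 60
= 661 * 6.28318531 / 60
= 4153.185 / 60
= 69.22 rad/s

69.22 rad/s


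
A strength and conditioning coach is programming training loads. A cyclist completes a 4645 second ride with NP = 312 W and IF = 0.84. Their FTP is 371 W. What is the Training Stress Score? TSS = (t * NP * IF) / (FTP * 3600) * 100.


t * NP * IF = 4645 * 312 * 0.84 = 1217361.6
FTP * 3600 = 1335600
TSS = (1217361.6 / 1335600) * 100 = 91.15

91.15 TSS


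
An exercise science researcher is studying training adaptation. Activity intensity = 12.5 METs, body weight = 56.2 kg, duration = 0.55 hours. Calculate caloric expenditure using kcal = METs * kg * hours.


kcal = 12.5 * 56.2 * 0.55
= 702.5 * 0.55
= 386.38 kcal

386.38 kcal


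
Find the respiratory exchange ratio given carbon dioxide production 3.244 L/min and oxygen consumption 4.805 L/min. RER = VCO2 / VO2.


VCO2 = 3.244 L/min
VO2 = 4.805 L/min
RER = 3.244 / 4.805 = 0.6751

0.6751


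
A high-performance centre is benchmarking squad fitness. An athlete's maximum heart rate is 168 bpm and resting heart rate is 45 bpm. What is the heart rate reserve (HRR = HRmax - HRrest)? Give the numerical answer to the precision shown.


HRR = HRmax - HRrest
= 168 - 45
= 123 bpm

123 bpm


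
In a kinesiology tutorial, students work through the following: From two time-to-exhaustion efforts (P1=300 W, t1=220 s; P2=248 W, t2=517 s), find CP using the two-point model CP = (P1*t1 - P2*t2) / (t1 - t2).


Work in trial 1 = 66000 J
Work in trial 2 = 128216 J
Delta work = -62216 J
Delta time = -297 s
CP = -62216 / -297 = 209.48 W

209.48 W


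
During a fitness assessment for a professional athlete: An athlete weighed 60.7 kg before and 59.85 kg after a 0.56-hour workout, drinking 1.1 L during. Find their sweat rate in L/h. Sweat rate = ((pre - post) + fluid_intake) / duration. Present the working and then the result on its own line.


Body mass change = 0.85 kg
Total sweat loss = 0.85 + 1.1 = 1.95 L
Rate = 1.95 / 0.56 = 3.482 L/h

3.482 L/h


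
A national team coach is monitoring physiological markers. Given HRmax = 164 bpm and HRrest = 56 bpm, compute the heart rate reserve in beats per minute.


Heart rate reserve = maximum HR minus resting HR
HRR = 164 - 56 = 108 bpm

108 bpm


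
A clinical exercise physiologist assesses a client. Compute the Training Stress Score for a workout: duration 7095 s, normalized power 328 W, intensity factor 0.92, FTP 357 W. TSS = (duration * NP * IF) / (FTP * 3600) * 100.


Product = 7095 * 328 * 0.92 = 2140987.2
Base = 357 * 3600 = 1285200
TSS = 2140987.2 / 1285200 * 100 = 166.59

166.59 TSS


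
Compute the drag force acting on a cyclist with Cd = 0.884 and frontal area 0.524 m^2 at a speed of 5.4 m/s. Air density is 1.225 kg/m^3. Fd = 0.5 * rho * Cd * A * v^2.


Step 1: v^2 = 29.16
Step 2: Fd = 0.5 * 1.225 * 0.884 * 0.524 * 29.16
= 8.273 N

8.273 N


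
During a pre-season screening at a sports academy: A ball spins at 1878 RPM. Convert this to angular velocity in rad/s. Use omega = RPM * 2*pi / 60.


omega = 1878 * 2 * pi / 60
= 1878 * 6.28318531 / 60
= 11799.822 / 60
= 196.664 rad/s

196.664 rad/s


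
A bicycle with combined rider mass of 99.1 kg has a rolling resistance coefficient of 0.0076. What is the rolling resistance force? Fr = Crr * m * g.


Fr = 0.0076 * 99.1 * 9.81
= 0.75316 * 9.81
= 7.388 N

7.388 N


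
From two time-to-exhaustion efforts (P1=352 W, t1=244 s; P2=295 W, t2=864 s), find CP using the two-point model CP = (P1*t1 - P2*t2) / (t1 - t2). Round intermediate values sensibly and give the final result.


Work in trial 1 = 85888 J
Work in trial 2 = 254880 J
Delta work = -168992 J
Delta time = -620 s
CP = -168992 / -620 = 272.57 W

272.57 W


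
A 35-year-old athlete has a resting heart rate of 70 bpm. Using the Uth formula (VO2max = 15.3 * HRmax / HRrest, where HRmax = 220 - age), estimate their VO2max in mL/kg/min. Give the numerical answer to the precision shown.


HRmax = 220 - 35 = 185 bpm
Ratio = HRmax / HRrest = 185 / 70 = 2.6429
VO2max = 15.3 * 2.6429 = 40.44 mL/kg/min

40.44 mL/kg/min


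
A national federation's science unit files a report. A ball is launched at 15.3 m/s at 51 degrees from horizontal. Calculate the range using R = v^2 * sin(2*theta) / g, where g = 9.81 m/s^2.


sin(2 * 51) = sin(102) = 0.978148
v^2 = 15.3^2 = 234.09
R = 234.09 * 0.978148 / 9.81
= 23.341 m

23.341 m


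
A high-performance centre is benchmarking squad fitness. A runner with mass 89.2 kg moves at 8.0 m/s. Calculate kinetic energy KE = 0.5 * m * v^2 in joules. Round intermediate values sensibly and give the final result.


v^2 = 8.0^2 = 64.0
KE = 0.5 * 89.2 * 64.0
= 2854.4 J

2854.4 J


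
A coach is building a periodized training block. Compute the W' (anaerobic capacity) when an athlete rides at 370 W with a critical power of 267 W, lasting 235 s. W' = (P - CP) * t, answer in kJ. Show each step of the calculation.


Above-CP power = 103 W
Duration = 235 s
W' = 103 * 235 = 24205 J
Convert: 24205 / 1000 = 24.205 kJ

24.205 kJ


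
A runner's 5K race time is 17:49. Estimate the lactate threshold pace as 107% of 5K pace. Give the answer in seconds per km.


Total race time = 17*60 + 49 = 1069 seconds
5K pace = 1069 / 5 = 213.8 sec/km
LT pace = 213.8 * 1.07 = 228.77 sec/km

228.77 s/km


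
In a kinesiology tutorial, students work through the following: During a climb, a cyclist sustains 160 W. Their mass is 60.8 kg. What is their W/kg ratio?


Power-to-weight = 160 W / 60.8 kg
= 2.632 W/kg

2.632 W/kg


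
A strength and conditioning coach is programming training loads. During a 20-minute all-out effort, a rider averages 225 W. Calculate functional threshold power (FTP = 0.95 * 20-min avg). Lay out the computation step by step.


FTP = 0.95 * 225
= 213.75 W

213.75 W


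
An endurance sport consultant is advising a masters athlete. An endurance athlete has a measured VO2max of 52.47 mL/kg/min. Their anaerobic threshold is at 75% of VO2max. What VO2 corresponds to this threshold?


Anaerobic threshold VO2 = VO2max * 75%
= 52.47 * 0.75
= 39.35 mL/kg/min

39.35 mL/kg/min


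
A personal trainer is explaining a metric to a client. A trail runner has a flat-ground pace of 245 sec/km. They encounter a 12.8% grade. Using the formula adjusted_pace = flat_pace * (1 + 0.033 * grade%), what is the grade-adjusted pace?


Grade factor = 1 + 0.033 * 12.8 = 1.4224
Adjusted = 245 * 1.4224 = 348.49 sec/km

348.49 s/km


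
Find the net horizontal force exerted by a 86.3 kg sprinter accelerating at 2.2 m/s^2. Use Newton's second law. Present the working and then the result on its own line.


Newton's second law: F = m * a
F = 86.3 * 2.2 = 189.86 N

189.86 N


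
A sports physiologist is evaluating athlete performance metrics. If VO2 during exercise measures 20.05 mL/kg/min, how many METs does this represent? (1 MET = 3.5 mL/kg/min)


METs = VO2 / 3.5 = 20.05 / 3.5 = 5.73

5.73 METs


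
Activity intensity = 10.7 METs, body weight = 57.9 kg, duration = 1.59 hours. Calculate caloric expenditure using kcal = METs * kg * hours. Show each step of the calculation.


kcal = 10.7 * 57.9 * 1.59
= 619.53 * 1.59
= 985.05 kcal

985.05 kcal


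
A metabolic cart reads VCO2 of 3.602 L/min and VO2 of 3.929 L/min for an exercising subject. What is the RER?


RER = VCO2 / VO2 = 3.602 / 3.929 = 0.9168

0.9168


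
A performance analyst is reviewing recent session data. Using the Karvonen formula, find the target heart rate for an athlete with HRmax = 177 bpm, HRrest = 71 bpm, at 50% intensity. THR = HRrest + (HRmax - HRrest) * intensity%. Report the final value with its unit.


HRR = 177 - 71 = 106
THR = 71 + 106 * 0.5
= 71 + 53.0
= 124.0 bpm

124.0 bpm


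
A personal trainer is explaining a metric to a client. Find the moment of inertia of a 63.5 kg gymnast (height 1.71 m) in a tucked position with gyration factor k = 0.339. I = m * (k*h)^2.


Radius of gyration = 0.339 * 1.71 = 0.57969 m
I = 63.5 * 0.57969^2
= 63.5 * 0.33604
= 21.339 kg*m^2

21.339 kg*m^2


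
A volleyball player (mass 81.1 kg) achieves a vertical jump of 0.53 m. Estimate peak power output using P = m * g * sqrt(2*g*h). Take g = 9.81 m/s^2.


2 * g * h = 2 * 9.81 * 0.53 = 10.3986
sqrt(10.3986) = 3.224686 m/s
P = 81.1 * 9.81 * 3.224686 = 2565.53 W

2565.53 W


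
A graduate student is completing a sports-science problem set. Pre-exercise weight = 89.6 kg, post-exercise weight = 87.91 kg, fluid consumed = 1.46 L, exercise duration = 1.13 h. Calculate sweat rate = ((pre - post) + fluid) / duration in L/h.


Weight loss = 89.6 - 87.91 = 1.69 kg (approx L)
Total sweat = 1.69 + 1.46 = 3.15 L
Sweat rate = 3.15 / 1.13 = 2.788 L/h

2.788 L/h


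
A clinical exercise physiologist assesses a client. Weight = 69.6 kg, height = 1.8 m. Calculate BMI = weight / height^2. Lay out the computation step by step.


height^2 = 1.8^2 = 3.24
BMI = 69.6 / 3.24 = 21.48 kg/m^2

21.48 kg/m^2


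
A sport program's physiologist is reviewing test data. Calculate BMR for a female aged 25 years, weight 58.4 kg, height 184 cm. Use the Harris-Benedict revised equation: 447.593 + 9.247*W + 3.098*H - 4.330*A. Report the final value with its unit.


Substituting values:
W term = 9.247 * 58.4 = 540.0248
H term = 3.098 * 184 = 570.032
A term = 4.330 * 25 = 108.25
BMR = 1449.4 kcal/day

1449.4 kcal/day


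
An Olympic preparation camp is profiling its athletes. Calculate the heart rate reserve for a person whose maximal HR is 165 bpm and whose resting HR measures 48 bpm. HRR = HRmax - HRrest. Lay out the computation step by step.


HRmax = 165 bpm
HRrest = 48 bpm
HRR = 165 - 48 = 117 bpm

117 bpm


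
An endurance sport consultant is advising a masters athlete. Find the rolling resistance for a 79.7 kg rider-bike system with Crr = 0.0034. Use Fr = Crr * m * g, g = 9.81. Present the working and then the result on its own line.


m * g = 79.7 * 9.81 = 781.857 N
Fr = 0.0034 * 781.857 = 2.658 N

2.658 N


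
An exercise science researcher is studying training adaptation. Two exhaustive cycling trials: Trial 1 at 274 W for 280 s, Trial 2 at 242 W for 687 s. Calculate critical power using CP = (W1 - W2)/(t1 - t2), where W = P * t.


W1 = 274 * 280 = 76720 J
W2 = 242 * 687 = 166254 J
CP = (76720 - 166254) / (280 - 687)
= -89534 / -407
= 219.99 W

219.99 W


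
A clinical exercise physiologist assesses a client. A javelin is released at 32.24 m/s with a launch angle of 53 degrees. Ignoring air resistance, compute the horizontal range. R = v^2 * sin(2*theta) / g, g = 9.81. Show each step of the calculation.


Launch speed squared = 1039.4176
sin(2 * 53 deg) = 0.961262
Range = 1039.4176 * 0.961262 / 9.81
= 101.85 m

101.85 m


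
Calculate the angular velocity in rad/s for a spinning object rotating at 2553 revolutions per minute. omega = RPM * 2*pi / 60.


omega = RPM * 2*pi / 60
= 2553 * 6.28318531 / 60
= 267.35 rad/s

267.35 rad/s


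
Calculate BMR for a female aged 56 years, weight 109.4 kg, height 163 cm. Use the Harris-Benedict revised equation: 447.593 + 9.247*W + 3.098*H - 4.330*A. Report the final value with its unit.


Substituting values:
W term = 9.247 * 109.4 = 1011.6218
H term = 3.098 * 163 = 504.974
A term = 4.330 * 56 = 242.48
BMR = 1721.71 kcal/day

1721.71 kcal/day


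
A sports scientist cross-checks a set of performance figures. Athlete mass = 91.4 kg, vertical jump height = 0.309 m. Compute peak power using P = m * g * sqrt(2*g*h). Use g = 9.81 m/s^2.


sqrt(2 * 9.81 * 0.309) = sqrt(6.06258) = 2.462231 m/s
P = 91.4 * 9.81 * 2.462231
= 2207.72 W

2207.72 W


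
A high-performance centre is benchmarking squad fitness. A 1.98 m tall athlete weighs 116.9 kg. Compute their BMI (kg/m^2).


height^2 = 3.9204 m^2
BMI = 116.9 / 3.9204 = 29.82 kg/m^2

29.82 kg/m^2


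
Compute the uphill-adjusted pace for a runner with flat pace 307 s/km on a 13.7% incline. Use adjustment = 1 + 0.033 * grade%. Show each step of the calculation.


Adjustment factor = 1 + 0.033 * 13.7 = 1.4521
Grade-adjusted pace = 307 * 1.4521 = 445.79 s/km

445.79 s/km


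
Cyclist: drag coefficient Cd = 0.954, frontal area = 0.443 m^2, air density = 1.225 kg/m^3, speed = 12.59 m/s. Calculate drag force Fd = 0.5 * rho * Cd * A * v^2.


v^2 = 12.59^2 = 158.5081
Fd = 0.5 * 1.225 * 0.954 * 0.443 * 158.5081
= 41.031 N

41.031 N


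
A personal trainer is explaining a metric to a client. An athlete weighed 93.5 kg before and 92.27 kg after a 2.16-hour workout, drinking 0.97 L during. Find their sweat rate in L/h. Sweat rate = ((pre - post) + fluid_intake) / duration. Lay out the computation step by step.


Body mass change = 1.23 kg
Total sweat loss = 1.23 + 0.97 = 2.2 L
Rate = 2.2 / 2.16 = 1.019 L/h

1.019 L/h


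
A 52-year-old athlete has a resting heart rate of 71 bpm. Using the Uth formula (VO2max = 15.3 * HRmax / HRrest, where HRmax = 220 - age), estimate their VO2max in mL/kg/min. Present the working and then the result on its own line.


HRmax = 220 - 52 = 168 bpm
Ratio = HRmax / HRrest = 168 / 71 = 2.3662
VO2max = 15.3 * 2.3662 = 36.2 mL/kg/min

36.2 mL/kg/min


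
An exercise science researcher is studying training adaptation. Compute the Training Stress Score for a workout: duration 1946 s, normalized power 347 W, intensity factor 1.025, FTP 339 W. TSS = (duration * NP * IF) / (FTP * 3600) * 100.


Product = 1946 * 347 * 1.025 = 692143.55
Base = 339 * 3600 = 1220400
TSS = 692143.55 / 1220400 * 100 = 56.71

56.71 TSS


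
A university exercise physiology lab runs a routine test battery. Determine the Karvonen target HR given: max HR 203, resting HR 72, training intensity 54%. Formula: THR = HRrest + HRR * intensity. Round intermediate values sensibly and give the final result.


HRR = HRmax - HRrest = 203 - 72 = 131
THR = 72 + 131 * 0.54
= 142.74 bpm

142.74 bpm


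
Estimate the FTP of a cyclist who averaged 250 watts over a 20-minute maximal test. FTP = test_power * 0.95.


FTP = 250 * 0.95 = 237.5 W

237.5 W


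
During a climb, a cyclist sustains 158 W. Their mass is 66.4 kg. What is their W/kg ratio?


Power-to-weight = 158 W / 66.4 kg
= 2.38 W/kg

2.38 W/kg


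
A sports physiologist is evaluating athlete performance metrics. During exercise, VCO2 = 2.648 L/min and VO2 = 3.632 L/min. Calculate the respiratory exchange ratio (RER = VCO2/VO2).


RER = VCO2 / VO2
= 2.648 / 3.632
= 0.7291

0.7291


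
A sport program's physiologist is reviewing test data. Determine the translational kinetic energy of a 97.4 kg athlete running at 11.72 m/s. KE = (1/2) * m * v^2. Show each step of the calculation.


KE = 0.5 * m * v^2
= 0.5 * 97.4 * 11.72^2
= 0.5 * 97.4 * 137.3584
= 6689.35 J

6689.35 J


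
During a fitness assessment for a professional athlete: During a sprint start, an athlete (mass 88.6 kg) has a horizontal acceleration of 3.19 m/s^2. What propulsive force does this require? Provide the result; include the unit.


Propulsive force = mass * acceleration
= 88.6 kg * 3.19 m/s^2
= 282.63 N

282.63 N


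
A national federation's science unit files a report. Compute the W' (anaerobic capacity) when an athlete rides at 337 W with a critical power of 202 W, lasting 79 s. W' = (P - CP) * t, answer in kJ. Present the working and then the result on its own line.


Above-CP power = 135 W
Duration = 79 s
W' = 135 * 79 = 10665 J
Convert: 10665 / 1000 = 10.665 kJ

10.665 kJ


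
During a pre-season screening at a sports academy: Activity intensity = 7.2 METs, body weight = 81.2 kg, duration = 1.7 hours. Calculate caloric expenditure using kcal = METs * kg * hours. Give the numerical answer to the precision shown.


kcal = 7.2 * 81.2 * 1.7
= 584.64 * 1.7
= 993.89 kcal

993.89 kcal


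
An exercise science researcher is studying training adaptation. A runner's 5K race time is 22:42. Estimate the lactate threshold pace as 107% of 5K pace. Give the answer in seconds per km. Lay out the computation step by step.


Total race time = 22*60 + 42 = 1362 seconds
5K pace = 1362 / 5 = 272.4 sec/km
LT pace = 272.4 * 1.07 = 291.47 sec/km

291.47 s/km


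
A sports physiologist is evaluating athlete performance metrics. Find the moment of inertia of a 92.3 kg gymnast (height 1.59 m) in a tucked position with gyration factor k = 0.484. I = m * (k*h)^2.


Radius of gyration = 0.484 * 1.59 = 0.76956 m
I = 92.3 * 0.76956^2
= 92.3 * 0.592223
= 54.662 kg*m^2

54.662 kg*m^2


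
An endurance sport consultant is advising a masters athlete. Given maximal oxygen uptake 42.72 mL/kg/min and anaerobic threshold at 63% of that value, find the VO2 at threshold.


Percentage as decimal = 0.63
VO2 at AT = 42.72 * 0.63 = 26.91 mL/kg/min

26.91 mL/kg/min


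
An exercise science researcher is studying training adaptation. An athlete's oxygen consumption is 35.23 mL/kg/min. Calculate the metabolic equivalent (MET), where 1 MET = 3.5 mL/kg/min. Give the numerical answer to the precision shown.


MET = VO2 / 3.5
= 35.23 / 3.5
= 10.07 METs

10.07 METs


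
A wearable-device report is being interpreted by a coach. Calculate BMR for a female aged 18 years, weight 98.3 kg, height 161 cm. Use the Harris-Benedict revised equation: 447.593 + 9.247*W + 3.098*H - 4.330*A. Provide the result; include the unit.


Substituting values:
W term = 9.247 * 98.3 = 908.9801
H term = 3.098 * 161 = 498.778
A term = 4.330 * 18 = 77.94
BMR = 1777.41 kcal/day

1777.41 kcal/day


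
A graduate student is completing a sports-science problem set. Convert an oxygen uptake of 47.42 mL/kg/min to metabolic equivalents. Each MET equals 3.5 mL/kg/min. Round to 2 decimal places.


One MET = 3.5 mL/kg/min
Number of METs = 47.42 / 3.5
= 13.55 METs

13.55 METs


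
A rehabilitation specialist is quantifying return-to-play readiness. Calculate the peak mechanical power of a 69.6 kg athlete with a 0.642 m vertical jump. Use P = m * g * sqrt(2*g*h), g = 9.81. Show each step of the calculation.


First, sqrt(2gh) = sqrt(2 * 9.81 * 0.642)
= sqrt(12.59604) = 3.54909 m/s
Power = 69.6 * 9.81 * 3.54909 = 2423.23 W

2423.23 W


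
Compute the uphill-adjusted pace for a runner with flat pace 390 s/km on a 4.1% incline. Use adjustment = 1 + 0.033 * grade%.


Adjustment factor = 1 + 0.033 * 4.1 = 1.1353
Grade-adjusted pace = 390 * 1.1353 = 442.77 s/km

442.77 s/km


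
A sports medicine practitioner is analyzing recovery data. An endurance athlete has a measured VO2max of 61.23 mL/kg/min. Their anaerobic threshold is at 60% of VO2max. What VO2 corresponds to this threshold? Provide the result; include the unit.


Anaerobic threshold VO2 = VO2max * 60%
= 61.23 * 0.6
= 36.74 mL/kg/min

36.74 mL/kg/min


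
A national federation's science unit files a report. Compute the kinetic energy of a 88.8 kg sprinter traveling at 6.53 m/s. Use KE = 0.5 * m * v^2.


Velocity squared = 42.6409
KE = 0.5 * 88.8 * 42.6409 = 1893.26 J

1893.26 J


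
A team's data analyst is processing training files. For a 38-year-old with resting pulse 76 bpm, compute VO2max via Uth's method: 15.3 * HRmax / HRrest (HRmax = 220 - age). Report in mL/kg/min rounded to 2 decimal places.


Step 1: HRmax = 220 - 38 = 182 bpm
Step 2: Ratio = 182 / 76 = 2.3947
Step 3: VO2max = 15.3 * 2.3947 = 36.64 mL/kg/min

36.64 mL/kg/min


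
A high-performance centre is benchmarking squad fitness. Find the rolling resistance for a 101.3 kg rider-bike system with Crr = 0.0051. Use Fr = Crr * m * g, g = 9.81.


m * g = 101.3 * 9.81 = 993.753 N
Fr = 0.0051 * 993.753 = 5.068 N

5.068 N


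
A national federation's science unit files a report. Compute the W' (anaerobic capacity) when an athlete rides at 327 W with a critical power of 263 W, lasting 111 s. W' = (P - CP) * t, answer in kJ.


Above-CP power = 64 W
Duration = 111 s
W' = 64 * 111 = 7104 J
Convert: 7104 / 1000 = 7.104 kJ

7.104 kJ


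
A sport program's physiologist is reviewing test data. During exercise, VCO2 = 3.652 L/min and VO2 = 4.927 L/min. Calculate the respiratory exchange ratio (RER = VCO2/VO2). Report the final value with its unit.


RER = VCO2 / VO2
= 3.652 / 4.927
= 0.7412

0.7412


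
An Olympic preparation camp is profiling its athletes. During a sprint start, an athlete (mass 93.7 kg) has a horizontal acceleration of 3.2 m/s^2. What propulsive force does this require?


Propulsive force = mass * acceleration
= 93.7 kg * 3.2 m/s^2
= 299.84 N

299.84 N


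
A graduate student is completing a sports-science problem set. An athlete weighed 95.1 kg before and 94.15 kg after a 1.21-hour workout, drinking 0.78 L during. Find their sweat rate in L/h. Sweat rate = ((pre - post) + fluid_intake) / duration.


Body mass change = 0.95 kg
Total sweat loss = 0.95 + 0.78 = 1.73 L
Rate = 1.73 / 1.21 = 1.43 L/h

1.43 L/h


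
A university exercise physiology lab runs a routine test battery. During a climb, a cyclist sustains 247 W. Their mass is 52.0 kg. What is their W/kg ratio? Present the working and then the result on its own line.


Power-to-weight = 247 W / 52.0 kg
= 4.75 W/kg

4.75 W/kg


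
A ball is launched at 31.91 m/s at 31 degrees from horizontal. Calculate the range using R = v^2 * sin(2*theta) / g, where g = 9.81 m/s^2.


sin(2 * 31) = sin(62) = 0.882948
v^2 = 31.91^2 = 1018.2481
R = 1018.2481 * 0.882948 / 9.81
= 91.647 m

91.647 m


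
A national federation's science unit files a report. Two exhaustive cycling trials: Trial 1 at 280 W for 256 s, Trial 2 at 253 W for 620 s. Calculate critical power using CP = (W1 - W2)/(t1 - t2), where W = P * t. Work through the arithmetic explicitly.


W1 = 280 * 256 = 71680 J
W2 = 253 * 620 = 156860 J
CP = (71680 - 156860) / (256 - 620)
= -85180 / -364
= 234.01 W

234.01 W
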